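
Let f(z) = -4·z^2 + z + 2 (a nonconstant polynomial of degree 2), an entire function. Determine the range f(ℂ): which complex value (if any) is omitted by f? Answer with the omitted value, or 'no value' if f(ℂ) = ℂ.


Little Picard bounds the complement of f(ℂ) to at most one point.
For every w ∈ ℂ, the equation p(z) − w = 0 is a nonconstant polynomial in z and hence has at least one root by the fundamental theorem of algebra. So p is surjective onto ℂ, omitting no value.

Omitted value: no value.


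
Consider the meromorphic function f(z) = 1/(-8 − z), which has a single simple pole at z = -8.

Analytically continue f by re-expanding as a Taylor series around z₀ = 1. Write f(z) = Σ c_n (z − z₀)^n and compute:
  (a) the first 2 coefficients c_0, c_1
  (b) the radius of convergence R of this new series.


Let w = z − z₀, so z = z₀ + w.
Then -8 − z = -8 − (z₀ + w) = (-8 − z₀) − w = -9 − w.
f(z) = 1/(-9 − w) = (1/(-9)) · 1/(1 − w/(-9)) = Σ_{n≥0} w^n / (-9)^(n+1).
So c_n = 1/(-9)^(n+1):
  c_0 = 1/(-9)^1 = -1/9.
  c_1 = 1/(-9)^2 = 1/81.
The series is valid for |w/d| < 1, i.e. |z − z₀| < |d|.
Radius of convergence: R = |-8 − z₀| = |-9| = 9 (distance from z₀ to the singularity z = -8).

c_0 = -1/9, c_1 = 1/81; R = 9.


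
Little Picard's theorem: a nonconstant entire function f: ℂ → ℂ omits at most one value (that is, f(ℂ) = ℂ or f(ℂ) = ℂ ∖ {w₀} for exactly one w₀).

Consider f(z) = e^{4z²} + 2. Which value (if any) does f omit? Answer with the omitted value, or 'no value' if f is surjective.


Little Picard bounds the complement of f(ℂ) to at most one point.
The exponent g(z) = 4z² is a nonconstant polynomial, hence surjective onto ℂ. So e^{g(z)} takes every value in {e^w : w ∈ ℂ} = ℂ ∖ {0}. Adding 2 shifts the range to ℂ ∖ {2}. f omits exactly 2.

Omitted value: 2.


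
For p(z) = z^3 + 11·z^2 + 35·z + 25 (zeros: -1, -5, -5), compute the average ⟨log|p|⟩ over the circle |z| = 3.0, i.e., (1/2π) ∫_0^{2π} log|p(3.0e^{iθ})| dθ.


Zeros: -5, -5, -1; r = 3.0.
Inside |z| < r: -1. Outside (|z| ≥ r): -5, -5.
p(0) = 25, so log|p(0)| = log(25) = 3.2189.
Apply Jensen: I(r) = log|p(0)| + Σ_k log(r/|z_k|), summed over zeros inside |z| < r.
  log(r/|z_k|) for z_k = -1: log(3.0/1) = 1.0986
  Outside zeros (-5, -5) contribute nothing to the Jensen sum.
Sum over inside zeros: 1.0986.
I(r) = log|p(0)| + (inside sum) = 3.2189 + 1.0986 = 4.3175.
Note: since some zeros are outside |z| ≤ r, the simplified n·log(r) form does NOT apply — only the inside zeros contribute.

I(r) ≈ 4.3175.


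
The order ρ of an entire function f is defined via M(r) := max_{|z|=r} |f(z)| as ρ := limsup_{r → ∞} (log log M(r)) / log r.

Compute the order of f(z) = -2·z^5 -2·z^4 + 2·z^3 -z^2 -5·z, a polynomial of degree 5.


|f(z)| ≤ Σ|c_k|·r^k = O(r^5) as r → ∞. Polynomial growth is O(e^{r^ε}) for every ε > 0 (since r^5/e^{r^ε} → 0), so ρ ≤ ε for all ε > 0, i.e. ρ = 0. Every nonconstant polynomial has order 0.
Therefore ρ = 0.

Order ρ = 0.


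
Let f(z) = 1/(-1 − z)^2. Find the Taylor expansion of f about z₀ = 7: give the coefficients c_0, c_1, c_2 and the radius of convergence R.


Let w = z − z₀, so z = z₀ + w.
Then -1 − z = -1 − (z₀ + w) = (-1 − z₀) − w = -8 − w.
f(z) = 1/(-8 − w)^2 = (1/(-8)^2) · (1 − w/(-8))^{−2}.
By the binomial series (1−u)^{−2} = Σ_{n≥0} C(n+1, 1) u^n for |u|<1, with u = w/(-8):
  c_n = C(n+1, 1) / (-8)^(n+2).
  c_0 = 1/(-8)^2 = 1/64.
  c_1 = 2/(-8)^3 = -1/256.
  c_2 = 3/(-8)^4 = 3/4096.
The series is valid for |w/d| < 1, i.e. |z − z₀| < |d|.
Radius of convergence: R = |-1 − z₀| = |-8| = 8 (distance from z₀ to the singularity z = -1).

c_0 = 1/64, c_1 = -1/256, c_2 = 3/4096; R = 8.


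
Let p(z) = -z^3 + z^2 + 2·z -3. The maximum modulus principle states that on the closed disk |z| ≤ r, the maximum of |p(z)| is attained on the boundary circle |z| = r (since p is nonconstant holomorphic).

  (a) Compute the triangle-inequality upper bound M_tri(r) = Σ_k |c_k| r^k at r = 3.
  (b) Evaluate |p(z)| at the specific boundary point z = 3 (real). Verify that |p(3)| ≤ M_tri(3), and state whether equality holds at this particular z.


Coefficients: c_0 = -3, c_1 = 2, c_2 = 1, c_3 = -1. Radius r = 3.
Part (a). Triangle bound: M_tri(r) = Σ_k |c_k| r^k
  = |-3|·3^0 + |2|·3^1 + |1|·3^2 + |-1|·3^3
  = 3 + 6 + 9 + 27 = 45.
This bounds M(r) := max_{|z|=r} |p(z)| from above; equality holds iff all terms c_k z^k can be made to align in phase at a single z on |z|=r.
Part (b). At z = 3 (real, on the circle |z| = r):
  p(3) = (-3)·3^0 + (2)·3^1 + (1)·3^2 + (-1)·3^3 = -15.
  |p(3)| = 15.
Check: |p(3)| = 15 ≤ 45 = M_tri(3). ✓ Equality does not hold at z = 3 (the coefficients have mixed signs, so the terms do not all align in phase there).

M_tri(3) = 45; |p(3)| = 15; equality at z=3: no.


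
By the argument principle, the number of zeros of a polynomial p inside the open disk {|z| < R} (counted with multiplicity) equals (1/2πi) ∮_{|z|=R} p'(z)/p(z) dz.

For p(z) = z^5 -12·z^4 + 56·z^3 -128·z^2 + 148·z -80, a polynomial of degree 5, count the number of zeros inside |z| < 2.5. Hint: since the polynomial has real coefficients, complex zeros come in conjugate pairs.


The zeros of p are: (1 + 1i), (1 - 1i), 4, (3 + 1i), (3 - 1i).
Their magnitudes are: 1.414, 1.414, 4, 3.162, 3.162.
Zeros with |z| < R = 2.5: (1 + 1i), (1 - 1i).
Count = 2.
By the argument principle, (1/2πi) ∮_{|z|=R} p'(z)/p(z) dz equals exactly this count.

Number of zeros inside |z| < 2.5: 2.


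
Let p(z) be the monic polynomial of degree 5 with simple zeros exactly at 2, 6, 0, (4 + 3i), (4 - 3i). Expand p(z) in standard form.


The polynomial is p(z) = ∏_{α ∈ S} (z − α), where S = {2, 6, 0, (4 + 3i), (4 - 3i)}.
Expanding the product yields: p(z) = z^5 -16·z^4 + 101·z^3 -296·z^2 + 300·z.
Note conjugate pairs combine to real quadratics: (z − (4+3i))(z − (4−3i)) = z² − 8z + 25.
The resulting polynomial has degree 5 and real coefficients as required.

p(z) = z^5 -16·z^4 + 101·z^3 -296·z^2 + 300·z.


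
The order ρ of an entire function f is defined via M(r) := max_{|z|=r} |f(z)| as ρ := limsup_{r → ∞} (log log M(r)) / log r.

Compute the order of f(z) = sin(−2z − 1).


sin(w) is a linear combination of e^{iw} and e^{−iw} (or e^w, e^{−w} in the hyperbolic case), so |sin(w)| ≤ e^{|w|}. With w = −2z − 1, |w| ≤ 2|z| + 1 = 2r + 1 on |z| = r, giving M(r) ≤ e^{2r + 1}, so ρ ≤ 1. On a suitable ray (z = it for sin/cos; z = t for sinh/cosh, t real → ∞), |sin(−2z − 1)| grows like e^{2|t|}/2, so ρ ≥ 1. Hence ρ = 1.
Therefore ρ = 1.

Order ρ = 1.


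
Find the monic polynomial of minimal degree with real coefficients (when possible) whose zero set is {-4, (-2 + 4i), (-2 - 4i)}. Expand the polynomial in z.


The polynomial is p(z) = ∏_{α ∈ S} (z − α), where S = {-4, (-2 + 4i), (-2 - 4i)}.
Expanding the product yields: p(z) = z^3 + 8·z^2 + 36·z + 80.
Note conjugate pairs combine to real quadratics: (z − (-2+4i))(z − (-2−4i)) = z² + 4z + 20.
The resulting polynomial has degree 3 and real coefficients as required.

p(z) = z^3 + 8·z^2 + 36·z + 80.


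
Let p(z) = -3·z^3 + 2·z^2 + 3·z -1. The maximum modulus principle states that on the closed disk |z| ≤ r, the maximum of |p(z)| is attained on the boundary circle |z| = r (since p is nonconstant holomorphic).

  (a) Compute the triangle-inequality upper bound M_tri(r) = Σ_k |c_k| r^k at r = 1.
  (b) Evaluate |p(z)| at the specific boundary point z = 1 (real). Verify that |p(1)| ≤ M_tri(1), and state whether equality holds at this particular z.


Coefficients: c_0 = -1, c_1 = 3, c_2 = 2, c_3 = -3. Radius r = 1.
Part (a). Triangle bound: M_tri(r) = Σ_k |c_k| r^k
  = |-1|·1^0 + |3|·1^1 + |2|·1^2 + |-3|·1^3
  = 1 + 3 + 2 + 3 = 9.
This bounds M(r) := max_{|z|=r} |p(z)| from above; equality holds iff all terms c_k z^k can be made to align in phase at a single z on |z|=r.
Part (b). At z = 1 (real, on the circle |z| = r):
  p(1) = (-1)·1^0 + (3)·1^1 + (2)·1^2 + (-3)·1^3 = 1.
  |p(1)| = 1.
Check: |p(1)| = 1 ≤ 9 = M_tri(1). ✓ Equality does not hold at z = 1 (the coefficients have mixed signs, so the terms do not all align in phase there).

M_tri(1) = 9; |p(1)| = 1; equality at z=1: no.


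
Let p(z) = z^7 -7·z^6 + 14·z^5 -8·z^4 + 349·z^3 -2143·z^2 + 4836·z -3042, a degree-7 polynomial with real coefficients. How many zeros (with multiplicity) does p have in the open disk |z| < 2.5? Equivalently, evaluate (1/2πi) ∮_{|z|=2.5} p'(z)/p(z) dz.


The zeros of p are: (3 + 2i), (3 - 2i), (3 + 2i), (3 - 2i), (-3 + 3i), (-3 - 3i), 1.
Their magnitudes are: 3.606, 3.606, 3.606, 3.606, 4.243, 4.243, 1.
Zeros with |z| < R = 2.5: 1.
Count = 1.
By the argument principle, (1/2πi) ∮_{|z|=R} p'(z)/p(z) dz equals exactly this count.

Number of zeros inside |z| < 2.5: 1.


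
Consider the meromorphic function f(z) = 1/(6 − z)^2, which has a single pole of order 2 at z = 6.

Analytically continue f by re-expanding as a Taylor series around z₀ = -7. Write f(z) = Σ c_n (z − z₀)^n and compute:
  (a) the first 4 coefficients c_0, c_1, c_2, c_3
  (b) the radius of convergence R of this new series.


Let w = z − z₀, so z = z₀ + w.
Then 6 − z = 6 − (z₀ + w) = (6 − z₀) − w = 13 − w.
f(z) = 1/(13 − w)^2 = (1/(13)^2) · (1 − w/(13))^{−2}.
By the binomial series (1−u)^{−2} = Σ_{n≥0} C(n+1, 1) u^n for |u|<1, with u = w/(13):
  c_n = C(n+1, 1) / (13)^(n+2).
  c_0 = 1/(13)^2 = 1/169.
  c_1 = 2/(13)^3 = 2/2197.
  c_2 = 3/(13)^4 = 3/28561.
  c_3 = 4/(13)^5 = 4/371293.
The series is valid for |w/d| < 1, i.e. |z − z₀| < |d|.
Radius of convergence: R = |6 − z₀| = |13| = 13 (distance from z₀ to the singularity z = 6).

c_0 = 1/169, c_1 = 2/2197, c_2 = 3/28561, c_3 = 4/371293; R = 13.


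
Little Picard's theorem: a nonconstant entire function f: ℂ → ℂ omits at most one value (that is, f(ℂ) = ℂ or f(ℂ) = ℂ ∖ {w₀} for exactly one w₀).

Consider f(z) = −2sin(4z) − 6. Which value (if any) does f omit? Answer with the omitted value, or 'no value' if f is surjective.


Little Picard bounds the complement of f(ℂ) to at most one point.
sin is entire and surjective onto ℂ: for every w ∈ ℂ, sin(ζ) = w has a solution ζ ∈ ℂ (e.g., via the complex inverse arcsin). With ζ = 4z this gives z = ζ/(4). Then -2·sin(4z) takes every value in -2·ℂ = ℂ, and adding -6 is a bijection of ℂ. So f is surjective and omits no value. (Note: only on the real line is sin bounded by [−1, 1].)

Omitted value: no value.


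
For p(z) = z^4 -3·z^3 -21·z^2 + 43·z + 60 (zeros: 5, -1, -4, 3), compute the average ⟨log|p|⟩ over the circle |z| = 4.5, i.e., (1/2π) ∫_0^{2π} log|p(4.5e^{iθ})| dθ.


Zeros: -4, -1, 3, 5; r = 4.5.
Inside |z| < r: -4, -1, 3. Outside (|z| ≥ r): 5.
p(0) = 60, so log|p(0)| = log(60) = 4.0943.
Apply Jensen: I(r) = log|p(0)| + Σ_k log(r/|z_k|), summed over zeros inside |z| < r.
  log(r/|z_k|) for z_k = -1: log(4.5/1) = 1.5041
  log(r/|z_k|) for z_k = -4: log(4.5/4) = 0.1178
  log(r/|z_k|) for z_k = 3: log(4.5/3) = 0.4055
  Outside zeros (5) contribute nothing to the Jensen sum.
Sum over inside zeros: 2.0273.
I(r) = log|p(0)| + (inside sum) = 4.0943 + 2.0273 = 6.1217.
Note: since some zeros are outside |z| ≤ r, the simplified n·log(r) form does NOT apply — only the inside zeros contribute.

I(r) ≈ 6.1217.


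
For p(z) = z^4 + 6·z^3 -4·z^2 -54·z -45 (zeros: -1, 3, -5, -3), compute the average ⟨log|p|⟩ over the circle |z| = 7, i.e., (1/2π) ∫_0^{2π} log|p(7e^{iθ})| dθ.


Zeros: -5, -3, -1, 3; r = 7.
Inside |z| < r: -5, -3, -1, 3. Outside (|z| ≥ r): ∅.
p(0) = -45, so log|p(0)| = log(45) = 3.8067.
Apply Jensen: I(r) = log|p(0)| + Σ_k log(r/|z_k|), summed over zeros inside |z| < r.
  log(r/|z_k|) for z_k = -1: log(7/1) = 1.9459
  log(r/|z_k|) for z_k = 3: log(7/3) = 0.8473
  log(r/|z_k|) for z_k = -5: log(7/5) = 0.3365
  log(r/|z_k|) for z_k = -3: log(7/3) = 0.8473
Sum over inside zeros: 3.9770.
I(r) = log|p(0)| + (inside sum) = 3.8067 + 3.9770 = 7.7836.
Closed form (all zeros inside, monic): I(r) = n·log(r) = 4·log(7) = 7.7836. ✓

I(r) ≈ 7.7836.


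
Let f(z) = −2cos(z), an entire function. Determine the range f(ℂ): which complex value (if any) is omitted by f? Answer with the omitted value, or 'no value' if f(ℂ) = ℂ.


Little Picard bounds the complement of f(ℂ) to at most one point.
cos is entire and surjective onto ℂ: for every w ∈ ℂ, cos(ζ) = w has a solution ζ ∈ ℂ (e.g., via the complex inverse arccos). With ζ = z this gives z = ζ/(1). Then -2·cos(z) takes every value in -2·ℂ = ℂ, and adding 0 is a bijection of ℂ. So f is surjective and omits no value. (Note: only on the real line is cos bounded by [−1, 1].)

Omitted value: no value.


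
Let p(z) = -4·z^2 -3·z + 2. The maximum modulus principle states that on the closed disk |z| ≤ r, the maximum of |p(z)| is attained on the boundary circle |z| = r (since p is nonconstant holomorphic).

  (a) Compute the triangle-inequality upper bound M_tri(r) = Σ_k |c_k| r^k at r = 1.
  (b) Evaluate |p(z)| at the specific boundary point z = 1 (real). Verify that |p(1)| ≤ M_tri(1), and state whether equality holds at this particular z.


Coefficients: c_0 = 2, c_1 = -3, c_2 = -4. Radius r = 1.
Part (a). Triangle bound: M_tri(r) = Σ_k |c_k| r^k
  = |2|·1^0 + |-3|·1^1 + |-4|·1^2
  = 2 + 3 + 4 = 9.
This bounds M(r) := max_{|z|=r} |p(z)| from above; equality holds iff all terms c_k z^k can be made to align in phase at a single z on |z|=r.
Part (b). At z = 1 (real, on the circle |z| = r):
  p(1) = (2)·1^0 + (-3)·1^1 + (-4)·1^2 = -5.
  |p(1)| = 5.
Check: |p(1)| = 5 ≤ 9 = M_tri(1). ✓ Equality does not hold at z = 1 (the coefficients have mixed signs, so the terms do not all align in phase there).

M_tri(1) = 9; |p(1)| = 5; equality at z=1: no.


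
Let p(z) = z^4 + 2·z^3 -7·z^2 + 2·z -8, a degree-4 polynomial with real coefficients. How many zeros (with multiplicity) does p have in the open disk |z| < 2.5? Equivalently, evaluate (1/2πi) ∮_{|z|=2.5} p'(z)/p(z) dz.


The zeros of p are: 2, -4, (0 + 1i), (0 - 1i).
Their magnitudes are: 2, 4, 1, 1.
Zeros with |z| < R = 2.5: 2, (0 + 1i), (0 - 1i).
Count = 3.
By the argument principle, (1/2πi) ∮_{|z|=R} p'(z)/p(z) dz equals exactly this count.

Number of zeros inside |z| < 2.5: 3.


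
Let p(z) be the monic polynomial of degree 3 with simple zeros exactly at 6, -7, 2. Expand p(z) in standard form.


The polynomial is p(z) = ∏_{α ∈ S} (z − α), where S = {6, -7, 2}.
Expanding the product yields: p(z) = z^3 -z^2 -44·z + 84.
The resulting polynomial has degree 3 and real coefficients as required.

p(z) = z^3 -z^2 -44·z + 84.


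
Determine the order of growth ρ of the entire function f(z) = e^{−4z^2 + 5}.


|e^{−4z^2 + 5}| = e^{Re(-4·z^2) + 5} ≤ e^{4|z|^2 + 5} = e^{4r^2 + 5} on |z| = r, so ρ ≤ 2. Choosing z on |z|=r so that -4·z^2 is real positive (always possible by picking arg z appropriately) gives |f(z)| = e^{4r^2 + 5}, matching the bound. The additive constant 5 does not affect log log M(r) ~ 2·log r. Hence ρ = 2.
Therefore ρ = 2.

Order ρ = 2.


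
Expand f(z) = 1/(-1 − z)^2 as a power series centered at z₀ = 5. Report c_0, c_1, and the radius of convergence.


Let w = z − z₀, so z = z₀ + w.
Then -1 − z = -1 − (z₀ + w) = (-1 − z₀) − w = -6 − w.
f(z) = 1/(-6 − w)^2 = (1/(-6)^2) · (1 − w/(-6))^{−2}.
By the binomial series (1−u)^{−2} = Σ_{n≥0} C(n+1, 1) u^n for |u|<1, with u = w/(-6):
  c_n = C(n+1, 1) / (-6)^(n+2).
  c_0 = 1/(-6)^2 = 1/36.
  c_1 = 2/(-6)^3 = -1/108.
The series is valid for |w/d| < 1, i.e. |z − z₀| < |d|.
Radius of convergence: R = |-1 − z₀| = |-6| = 6 (distance from z₀ to the singularity z = -1).

c_0 = 1/36, c_1 = -1/108; R = 6.


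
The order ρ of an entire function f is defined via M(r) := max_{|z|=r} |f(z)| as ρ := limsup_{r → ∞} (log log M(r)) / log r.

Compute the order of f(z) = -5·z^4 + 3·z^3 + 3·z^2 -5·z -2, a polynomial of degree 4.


|f(z)| ≤ Σ|c_k|·r^k = O(r^4) as r → ∞. Polynomial growth is O(e^{r^ε}) for every ε > 0 (since r^4/e^{r^ε} → 0), so ρ ≤ ε for all ε > 0, i.e. ρ = 0. Every nonconstant polynomial has order 0.
Therefore ρ = 0.

Order ρ = 0.


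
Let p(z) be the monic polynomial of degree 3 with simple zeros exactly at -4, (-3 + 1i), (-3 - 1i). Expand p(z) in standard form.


The polynomial is p(z) = ∏_{α ∈ S} (z − α), where S = {-4, (-3 + 1i), (-3 - 1i)}.
Expanding the product yields: p(z) = z^3 + 10·z^2 + 34·z + 40.
Note conjugate pairs combine to real quadratics: (z − (-3+1i))(z − (-3−1i)) = z² + 6z + 10.
The resulting polynomial has degree 3 and real coefficients as required.

p(z) = z^3 + 10·z^2 + 34·z + 40.


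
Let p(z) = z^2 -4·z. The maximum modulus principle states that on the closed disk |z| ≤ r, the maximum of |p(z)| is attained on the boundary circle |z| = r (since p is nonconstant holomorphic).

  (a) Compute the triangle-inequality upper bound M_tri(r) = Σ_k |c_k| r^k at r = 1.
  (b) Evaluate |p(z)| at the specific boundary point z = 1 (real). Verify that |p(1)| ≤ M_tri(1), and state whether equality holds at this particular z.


Coefficients: c_0 = 0, c_1 = -4, c_2 = 1. Radius r = 1.
Part (a). Triangle bound: M_tri(r) = Σ_k |c_k| r^k
  = |0|·1^0 + |-4|·1^1 + |1|·1^2
  = 0 + 4 + 1 = 5.
This bounds M(r) := max_{|z|=r} |p(z)| from above; equality holds iff all terms c_k z^k can be made to align in phase at a single z on |z|=r.
Part (b). At z = 1 (real, on the circle |z| = r):
  p(1) = (0)·1^0 + (-4)·1^1 + (1)·1^2 = -3.
  |p(1)| = 3.
Check: |p(1)| = 3 ≤ 5 = M_tri(1). ✓ Equality does not hold at z = 1 (the coefficients have mixed signs, so the terms do not all align in phase there).

M_tri(1) = 5; |p(1)| = 3; equality at z=1: no.


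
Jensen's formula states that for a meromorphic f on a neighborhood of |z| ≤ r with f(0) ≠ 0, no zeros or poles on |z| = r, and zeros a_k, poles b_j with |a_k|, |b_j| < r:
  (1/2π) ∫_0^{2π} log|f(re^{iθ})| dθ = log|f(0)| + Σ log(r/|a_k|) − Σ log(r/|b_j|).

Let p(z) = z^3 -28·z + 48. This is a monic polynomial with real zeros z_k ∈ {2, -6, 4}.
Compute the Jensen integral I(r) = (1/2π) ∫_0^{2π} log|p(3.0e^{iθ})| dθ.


Zeros: -6, 2, 4; r = 3.0.
Inside |z| < r: 2. Outside (|z| ≥ r): -6, 4.
p(0) = 48, so log|p(0)| = log(48) = 3.8712.
Apply Jensen: I(r) = log|p(0)| + Σ_k log(r/|z_k|), summed over zeros inside |z| < r.
  log(r/|z_k|) for z_k = 2: log(3.0/2) = 0.4055
  Outside zeros (-6, 4) contribute nothing to the Jensen sum.
Sum over inside zeros: 0.4055.
I(r) = log|p(0)| + (inside sum) = 3.8712 + 0.4055 = 4.2767.
Note: since some zeros are outside |z| ≤ r, the simplified n·log(r) form does NOT apply — only the inside zeros contribute.

I(r) ≈ 4.2767.


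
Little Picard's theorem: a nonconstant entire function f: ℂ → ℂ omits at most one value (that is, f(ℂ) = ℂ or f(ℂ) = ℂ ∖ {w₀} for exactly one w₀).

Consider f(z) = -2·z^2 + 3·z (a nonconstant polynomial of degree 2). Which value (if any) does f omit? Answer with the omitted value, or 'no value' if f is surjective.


Little Picard bounds the complement of f(ℂ) to at most one point.
For every w ∈ ℂ, the equation p(z) − w = 0 is a nonconstant polynomial in z and hence has at least one root by the fundamental theorem of algebra. So p is surjective onto ℂ, omitting no value.

Omitted value: no value.


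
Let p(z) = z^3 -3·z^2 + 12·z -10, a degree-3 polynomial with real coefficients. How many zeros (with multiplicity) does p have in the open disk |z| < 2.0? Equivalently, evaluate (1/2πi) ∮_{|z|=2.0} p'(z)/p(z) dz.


The zeros of p are: 1, (1 + 3i), (1 - 3i).
Their magnitudes are: 1, 3.162, 3.162.
Zeros with |z| < R = 2.0: 1.
Count = 1.
By the argument principle, (1/2πi) ∮_{|z|=R} p'(z)/p(z) dz equals exactly this count.

Number of zeros inside |z| < 2.0: 1.


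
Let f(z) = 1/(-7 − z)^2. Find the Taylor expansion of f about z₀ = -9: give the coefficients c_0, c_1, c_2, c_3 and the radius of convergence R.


Let w = z − z₀, so z = z₀ + w.
Then -7 − z = -7 − (z₀ + w) = (-7 − z₀) − w = 2 − w.
f(z) = 1/(2 − w)^2 = (1/(2)^2) · (1 − w/(2))^{−2}.
By the binomial series (1−u)^{−2} = Σ_{n≥0} C(n+1, 1) u^n for |u|<1, with u = w/(2):
  c_n = C(n+1, 1) / (2)^(n+2).
  c_0 = 1/(2)^2 = 1/4.
  c_1 = 2/(2)^3 = 1/4.
  c_2 = 3/(2)^4 = 3/16.
  c_3 = 4/(2)^5 = 1/8.
The series is valid for |w/d| < 1, i.e. |z − z₀| < |d|.
Radius of convergence: R = |-7 − z₀| = |2| = 2 (distance from z₀ to the singularity z = -7).

c_0 = 1/4, c_1 = 1/4, c_2 = 3/16, c_3 = 1/8; R = 2.


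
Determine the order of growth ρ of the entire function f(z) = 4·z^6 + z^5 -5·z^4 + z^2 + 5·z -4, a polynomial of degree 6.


|f(z)| ≤ Σ|c_k|·r^k = O(r^6) as r → ∞. Polynomial growth is O(e^{r^ε}) for every ε > 0 (since r^6/e^{r^ε} → 0), so ρ ≤ ε for all ε > 0, i.e. ρ = 0. Every nonconstant polynomial has order 0.
Therefore ρ = 0.

Order ρ = 0.


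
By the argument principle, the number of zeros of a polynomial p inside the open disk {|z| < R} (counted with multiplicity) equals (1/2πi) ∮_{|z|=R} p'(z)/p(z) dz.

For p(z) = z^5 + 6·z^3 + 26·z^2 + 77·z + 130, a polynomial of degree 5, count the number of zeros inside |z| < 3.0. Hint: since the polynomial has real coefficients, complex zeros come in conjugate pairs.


The zeros of p are: (2 + 3i), (2 - 3i), -2, (-1 + 2i), (-1 - 2i).
Their magnitudes are: 3.606, 3.606, 2, 2.236, 2.236.
Zeros with |z| < R = 3.0: -2, (-1 + 2i), (-1 - 2i).
Count = 3.
By the argument principle, (1/2πi) ∮_{|z|=R} p'(z)/p(z) dz equals exactly this count.

Number of zeros inside |z| < 3.0: 3.


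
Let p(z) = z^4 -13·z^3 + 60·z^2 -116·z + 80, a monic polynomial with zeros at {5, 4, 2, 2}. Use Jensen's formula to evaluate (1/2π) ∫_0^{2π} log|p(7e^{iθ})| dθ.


Zeros: 2, 2, 4, 5; r = 7.
Inside |z| < r: 2, 2, 4, 5. Outside (|z| ≥ r): ∅.
p(0) = 80, so log|p(0)| = log(80) = 4.3820.
Apply Jensen: I(r) = log|p(0)| + Σ_k log(r/|z_k|), summed over zeros inside |z| < r.
  log(r/|z_k|) for z_k = 5: log(7/5) = 0.3365
  log(r/|z_k|) for z_k = 4: log(7/4) = 0.5596
  log(r/|z_k|) for z_k = 2: log(7/2) = 1.2528
  log(r/|z_k|) for z_k = 2: log(7/2) = 1.2528
Sum over inside zeros: 3.4016.
I(r) = log|p(0)| + (inside sum) = 4.3820 + 3.4016 = 7.7836.
Closed form (all zeros inside, monic): I(r) = n·log(r) = 4·log(7) = 7.7836. ✓

I(r) ≈ 7.7836.


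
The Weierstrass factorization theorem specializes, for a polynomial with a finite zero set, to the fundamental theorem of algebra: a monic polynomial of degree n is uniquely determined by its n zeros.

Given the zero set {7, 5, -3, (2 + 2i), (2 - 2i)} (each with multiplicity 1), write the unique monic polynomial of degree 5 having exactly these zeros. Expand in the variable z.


The polynomial is p(z) = ∏_{α ∈ S} (z − α), where S = {7, 5, -3, (2 + 2i), (2 - 2i)}.
Expanding the product yields: p(z) = z^5 -13·z^4 + 43·z^3 + 37·z^2 -428·z + 840.
Note conjugate pairs combine to real quadratics: (z − (2+2i))(z − (2−2i)) = z² − 4z + 8.
The resulting polynomial has degree 5 and real coefficients as required.

p(z) = z^5 -13·z^4 + 43·z^3 + 37·z^2 -428·z + 840.


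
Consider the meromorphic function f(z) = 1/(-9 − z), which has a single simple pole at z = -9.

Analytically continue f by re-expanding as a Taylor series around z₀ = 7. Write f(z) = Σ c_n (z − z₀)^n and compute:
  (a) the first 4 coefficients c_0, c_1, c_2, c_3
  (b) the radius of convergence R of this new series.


Let w = z − z₀, so z = z₀ + w.
Then -9 − z = -9 − (z₀ + w) = (-9 − z₀) − w = -16 − w.
f(z) = 1/(-16 − w) = (1/(-16)) · 1/(1 − w/(-16)) = Σ_{n≥0} w^n / (-16)^(n+1).
So c_n = 1/(-16)^(n+1):
  c_0 = 1/(-16)^1 = -1/16.
  c_1 = 1/(-16)^2 = 1/256.
  c_2 = 1/(-16)^3 = -1/4096.
  c_3 = 1/(-16)^4 = 1/65536.
The series is valid for |w/d| < 1, i.e. |z − z₀| < |d|.
Radius of convergence: R = |-9 − z₀| = |-16| = 16 (distance from z₀ to the singularity z = -9).

c_0 = -1/16, c_1 = 1/256, c_2 = -1/4096, c_3 = 1/65536; R = 16.


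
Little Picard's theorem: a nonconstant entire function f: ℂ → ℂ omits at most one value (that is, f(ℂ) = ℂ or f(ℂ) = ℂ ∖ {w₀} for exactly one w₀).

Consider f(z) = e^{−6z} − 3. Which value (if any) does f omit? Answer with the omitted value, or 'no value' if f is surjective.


Little Picard bounds the complement of f(ℂ) to at most one point.
e^{−6z} is never zero on ℂ, so 1·e^{−6z} takes every value in ℂ ∖ {0}. Adding -3 shifts the range to ℂ ∖ {-3}. Thus f omits exactly the value -3.

Omitted value: -3.


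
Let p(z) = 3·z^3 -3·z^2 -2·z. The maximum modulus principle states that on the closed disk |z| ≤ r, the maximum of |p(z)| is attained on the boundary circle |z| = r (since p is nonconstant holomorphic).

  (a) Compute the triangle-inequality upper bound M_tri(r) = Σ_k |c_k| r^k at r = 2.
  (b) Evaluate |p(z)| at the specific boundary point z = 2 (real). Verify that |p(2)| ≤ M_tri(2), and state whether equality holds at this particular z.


Coefficients: c_0 = 0, c_1 = -2, c_2 = -3, c_3 = 3. Radius r = 2.
Part (a). Triangle bound: M_tri(r) = Σ_k |c_k| r^k
  = |0|·2^0 + |-2|·2^1 + |-3|·2^2 + |3|·2^3
  = 0 + 4 + 12 + 24 = 40.
This bounds M(r) := max_{|z|=r} |p(z)| from above; equality holds iff all terms c_k z^k can be made to align in phase at a single z on |z|=r.
Part (b). At z = 2 (real, on the circle |z| = r):
  p(2) = (0)·2^0 + (-2)·2^1 + (-3)·2^2 + (3)·2^3 = 8.
  |p(2)| = 8.
Check: |p(2)| = 8 ≤ 40 = M_tri(2). ✓ Equality does not hold at z = 2 (the coefficients have mixed signs, so the terms do not all align in phase there).

M_tri(2) = 40; |p(2)| = 8; equality at z=2: no.


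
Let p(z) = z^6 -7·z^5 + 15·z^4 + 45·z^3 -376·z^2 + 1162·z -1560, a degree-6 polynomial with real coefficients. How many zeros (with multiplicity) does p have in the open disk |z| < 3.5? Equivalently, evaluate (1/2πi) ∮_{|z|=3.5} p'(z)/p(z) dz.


The zeros of p are: -4, (3 + 2i), (3 - 2i), (1 + 3i), (1 - 3i), 3.
Their magnitudes are: 4, 3.606, 3.606, 3.162, 3.162, 3.
Zeros with |z| < R = 3.5: (1 + 3i), (1 - 3i), 3.
Count = 3.
By the argument principle, (1/2πi) ∮_{|z|=R} p'(z)/p(z) dz equals exactly this count.

Number of zeros inside |z| < 3.5: 3.


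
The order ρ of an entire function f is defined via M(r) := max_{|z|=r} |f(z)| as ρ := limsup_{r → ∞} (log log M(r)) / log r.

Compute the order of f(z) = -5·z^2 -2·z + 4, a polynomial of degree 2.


|f(z)| ≤ Σ|c_k|·r^k = O(r^2) as r → ∞. Polynomial growth is O(e^{r^ε}) for every ε > 0 (since r^2/e^{r^ε} → 0), so ρ ≤ ε for all ε > 0, i.e. ρ = 0. Every nonconstant polynomial has order 0.
Therefore ρ = 0.

Order ρ = 0.


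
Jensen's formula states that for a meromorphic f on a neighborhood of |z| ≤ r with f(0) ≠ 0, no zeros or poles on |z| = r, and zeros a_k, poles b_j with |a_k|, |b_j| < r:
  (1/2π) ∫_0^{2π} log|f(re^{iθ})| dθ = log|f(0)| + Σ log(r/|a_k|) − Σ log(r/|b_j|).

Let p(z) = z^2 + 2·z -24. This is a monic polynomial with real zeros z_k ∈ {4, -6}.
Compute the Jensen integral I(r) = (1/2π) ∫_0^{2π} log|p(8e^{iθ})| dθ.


Zeros: -6, 4; r = 8.
Inside |z| < r: -6, 4. Outside (|z| ≥ r): ∅.
p(0) = -24, so log|p(0)| = log(24) = 3.1781.
Apply Jensen: I(r) = log|p(0)| + Σ_k log(r/|z_k|), summed over zeros inside |z| < r.
  log(r/|z_k|) for z_k = 4: log(8/4) = 0.6931
  log(r/|z_k|) for z_k = -6: log(8/6) = 0.2877
Sum over inside zeros: 0.9808.
I(r) = log|p(0)| + (inside sum) = 3.1781 + 0.9808 = 4.1589.
Closed form (all zeros inside, monic): I(r) = n·log(r) = 2·log(8) = 4.1589. ✓

I(r) ≈ 4.1589.


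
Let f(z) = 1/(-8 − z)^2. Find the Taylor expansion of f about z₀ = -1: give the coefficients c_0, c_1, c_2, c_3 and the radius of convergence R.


Let w = z − z₀, so z = z₀ + w.
Then -8 − z = -8 − (z₀ + w) = (-8 − z₀) − w = -7 − w.
f(z) = 1/(-7 − w)^2 = (1/(-7)^2) · (1 − w/(-7))^{−2}.
By the binomial series (1−u)^{−2} = Σ_{n≥0} C(n+1, 1) u^n for |u|<1, with u = w/(-7):
  c_n = C(n+1, 1) / (-7)^(n+2).
  c_0 = 1/(-7)^2 = 1/49.
  c_1 = 2/(-7)^3 = -2/343.
  c_2 = 3/(-7)^4 = 3/2401.
  c_3 = 4/(-7)^5 = -4/16807.
The series is valid for |w/d| < 1, i.e. |z − z₀| < |d|.
Radius of convergence: R = |-8 − z₀| = |-7| = 7 (distance from z₀ to the singularity z = -8).

c_0 = 1/49, c_1 = -2/343, c_2 = 3/2401, c_3 = -4/16807; R = 7.


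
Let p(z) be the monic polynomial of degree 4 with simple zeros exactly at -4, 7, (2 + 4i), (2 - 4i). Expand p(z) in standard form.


The polynomial is p(z) = ∏_{α ∈ S} (z − α), where S = {-4, 7, (2 + 4i), (2 - 4i)}.
Expanding the product yields: p(z) = z^4 -7·z^3 + 4·z^2 + 52·z -560.
Note conjugate pairs combine to real quadratics: (z − (2+4i))(z − (2−4i)) = z² − 4z + 20.
The resulting polynomial has degree 4 and real coefficients as required.

p(z) = z^4 -7·z^3 + 4·z^2 + 52·z -560.


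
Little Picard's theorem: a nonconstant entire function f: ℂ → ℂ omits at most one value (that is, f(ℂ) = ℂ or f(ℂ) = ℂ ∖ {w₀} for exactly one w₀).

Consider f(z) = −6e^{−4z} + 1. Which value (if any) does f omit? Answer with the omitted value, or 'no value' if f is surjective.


Little Picard bounds the complement of f(ℂ) to at most one point.
e^{−4z} is never zero on ℂ, so -6·e^{−4z} takes every value in ℂ ∖ {0}. Adding 1 shifts the range to ℂ ∖ {1}. Thus f omits exactly the value 1.

Omitted value: 1.


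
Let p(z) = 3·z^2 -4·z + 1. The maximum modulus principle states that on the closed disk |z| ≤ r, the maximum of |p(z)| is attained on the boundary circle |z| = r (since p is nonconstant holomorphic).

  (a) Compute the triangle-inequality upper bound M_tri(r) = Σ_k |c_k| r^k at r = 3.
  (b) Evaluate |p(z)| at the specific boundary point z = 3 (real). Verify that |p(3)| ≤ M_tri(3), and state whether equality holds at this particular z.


Coefficients: c_0 = 1, c_1 = -4, c_2 = 3. Radius r = 3.
Part (a). Triangle bound: M_tri(r) = Σ_k |c_k| r^k
  = |1|·3^0 + |-4|·3^1 + |3|·3^2
  = 1 + 12 + 27 = 40.
This bounds M(r) := max_{|z|=r} |p(z)| from above; equality holds iff all terms c_k z^k can be made to align in phase at a single z on |z|=r.
Part (b). At z = 3 (real, on the circle |z| = r):
  p(3) = (1)·3^0 + (-4)·3^1 + (3)·3^2 = 16.
  |p(3)| = 16.
Check: |p(3)| = 16 ≤ 40 = M_tri(3). ✓ Equality does not hold at z = 3 (the coefficients have mixed signs, so the terms do not all align in phase there).

M_tri(3) = 40; |p(3)| = 16; equality at z=3: no.


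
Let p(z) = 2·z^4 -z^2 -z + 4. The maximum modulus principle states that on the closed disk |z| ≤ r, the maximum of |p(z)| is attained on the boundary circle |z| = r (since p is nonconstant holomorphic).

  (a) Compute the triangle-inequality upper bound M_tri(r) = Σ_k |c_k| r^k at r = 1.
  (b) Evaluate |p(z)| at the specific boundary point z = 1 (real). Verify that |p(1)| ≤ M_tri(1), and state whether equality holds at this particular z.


Coefficients: c_0 = 4, c_1 = -1, c_2 = -1, c_3 = 0, c_4 = 2. Radius r = 1.
Part (a). Triangle bound: M_tri(r) = Σ_k |c_k| r^k
  = |4|·1^0 + |-1|·1^1 + |-1|·1^2 + |0|·1^3 + |2|·1^4
  = 4 + 1 + 1 + 0 + 2 = 8.
This bounds M(r) := max_{|z|=r} |p(z)| from above; equality holds iff all terms c_k z^k can be made to align in phase at a single z on |z|=r.
Part (b). At z = 1 (real, on the circle |z| = r):
  p(1) = (4)·1^0 + (-1)·1^1 + (-1)·1^2 + (0)·1^3 + (2)·1^4 = 4.
  |p(1)| = 4.
Check: |p(1)| = 4 ≤ 8 = M_tri(1). ✓ Equality does not hold at z = 1 (the coefficients have mixed signs, so the terms do not all align in phase there).

M_tri(1) = 8; |p(1)| = 4; equality at z=1: no.


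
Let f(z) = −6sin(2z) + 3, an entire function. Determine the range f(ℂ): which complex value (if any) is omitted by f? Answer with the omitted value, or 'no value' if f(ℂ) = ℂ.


Little Picard bounds the complement of f(ℂ) to at most one point.
sin is entire and surjective onto ℂ: for every w ∈ ℂ, sin(ζ) = w has a solution ζ ∈ ℂ (e.g., via the complex inverse arcsin). With ζ = 2z this gives z = ζ/(2). Then -6·sin(2z) takes every value in -6·ℂ = ℂ, and adding 3 is a bijection of ℂ. So f is surjective and omits no value. (Note: only on the real line is sin bounded by [−1, 1].)

Omitted value: no value.


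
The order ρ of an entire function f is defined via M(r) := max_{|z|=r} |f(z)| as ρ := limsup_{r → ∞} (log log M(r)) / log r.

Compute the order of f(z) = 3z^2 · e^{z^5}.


M(r) = max_{|z|=r} |3|·|z|^2·|e^{z^5}| = 3·r^2 · e^{1r^5} (the factors attain their maxima compatibly on |z|=r). Then log M(r) = log 3 + 2·log r + 1r^5, dominated by the last term, so log log M(r) ~ 5·log r. The polynomial factor 3z^2 contributes only a log r term and does not affect the order. ρ = 5.
Therefore ρ = 5.

Order ρ = 5.


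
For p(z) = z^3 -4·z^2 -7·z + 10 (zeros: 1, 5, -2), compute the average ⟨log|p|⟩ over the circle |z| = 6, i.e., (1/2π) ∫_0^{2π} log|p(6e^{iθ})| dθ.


Zeros: -2, 1, 5; r = 6.
Inside |z| < r: -2, 1, 5. Outside (|z| ≥ r): ∅.
p(0) = 10, so log|p(0)| = log(10) = 2.3026.
Apply Jensen: I(r) = log|p(0)| + Σ_k log(r/|z_k|), summed over zeros inside |z| < r.
  log(r/|z_k|) for z_k = 1: log(6/1) = 1.7918
  log(r/|z_k|) for z_k = 5: log(6/5) = 0.1823
  log(r/|z_k|) for z_k = -2: log(6/2) = 1.0986
Sum over inside zeros: 3.0727.
I(r) = log|p(0)| + (inside sum) = 2.3026 + 3.0727 = 5.3753.
Closed form (all zeros inside, monic): I(r) = n·log(r) = 3·log(6) = 5.3753. ✓

I(r) ≈ 5.3753.


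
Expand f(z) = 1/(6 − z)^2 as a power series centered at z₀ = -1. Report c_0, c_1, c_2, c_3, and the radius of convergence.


Let w = z − z₀, so z = z₀ + w.
Then 6 − z = 6 − (z₀ + w) = (6 − z₀) − w = 7 − w.
f(z) = 1/(7 − w)^2 = (1/(7)^2) · (1 − w/(7))^{−2}.
By the binomial series (1−u)^{−2} = Σ_{n≥0} C(n+1, 1) u^n for |u|<1, with u = w/(7):
  c_n = C(n+1, 1) / (7)^(n+2).
  c_0 = 1/(7)^2 = 1/49.
  c_1 = 2/(7)^3 = 2/343.
  c_2 = 3/(7)^4 = 3/2401.
  c_3 = 4/(7)^5 = 4/16807.
The series is valid for |w/d| < 1, i.e. |z − z₀| < |d|.
Radius of convergence: R = |6 − z₀| = |7| = 7 (distance from z₀ to the singularity z = 6).

c_0 = 1/49, c_1 = 2/343, c_2 = 3/2401, c_3 = 4/16807; R = 7.


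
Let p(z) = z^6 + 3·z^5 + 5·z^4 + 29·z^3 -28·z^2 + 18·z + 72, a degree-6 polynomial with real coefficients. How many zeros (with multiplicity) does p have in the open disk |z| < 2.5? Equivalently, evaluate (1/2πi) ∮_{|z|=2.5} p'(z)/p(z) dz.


The zeros of p are: (0 + 3i), (0 - 3i), (1 + 1i), (1 - 1i), -1, -4.
Their magnitudes are: 3, 3, 1.414, 1.414, 1, 4.
Zeros with |z| < R = 2.5: (1 + 1i), (1 - 1i), -1.
Count = 3.
By the argument principle, (1/2πi) ∮_{|z|=R} p'(z)/p(z) dz equals exactly this count.

Number of zeros inside |z| < 2.5: 3.


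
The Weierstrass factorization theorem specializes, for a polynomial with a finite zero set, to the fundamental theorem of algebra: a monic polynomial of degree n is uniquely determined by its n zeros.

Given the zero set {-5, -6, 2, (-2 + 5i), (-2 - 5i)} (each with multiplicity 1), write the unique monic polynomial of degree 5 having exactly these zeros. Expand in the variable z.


The polynomial is p(z) = ∏_{α ∈ S} (z − α), where S = {-5, -6, 2, (-2 + 5i), (-2 - 5i)}.
Expanding the product yields: p(z) = z^5 + 13·z^4 + 73·z^3 + 233·z^2 -8·z -1740.
Note conjugate pairs combine to real quadratics: (z − (-2+5i))(z − (-2−5i)) = z² + 4z + 29.
The resulting polynomial has degree 5 and real coefficients as required.

p(z) = z^5 + 13·z^4 + 73·z^3 + 233·z^2 -8·z -1740.


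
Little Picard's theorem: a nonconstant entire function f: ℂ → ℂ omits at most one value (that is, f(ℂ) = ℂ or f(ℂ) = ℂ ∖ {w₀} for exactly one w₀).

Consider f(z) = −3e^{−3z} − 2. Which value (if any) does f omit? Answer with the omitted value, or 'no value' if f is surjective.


Little Picard bounds the complement of f(ℂ) to at most one point.
e^{−3z} is never zero on ℂ, so -3·e^{−3z} takes every value in ℂ ∖ {0}. Adding -2 shifts the range to ℂ ∖ {-2}. Thus f omits exactly the value -2.

Omitted value: -2.


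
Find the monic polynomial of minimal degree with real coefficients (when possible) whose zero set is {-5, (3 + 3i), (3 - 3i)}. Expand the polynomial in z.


The polynomial is p(z) = ∏_{α ∈ S} (z − α), where S = {-5, (3 + 3i), (3 - 3i)}.
Expanding the product yields: p(z) = z^3 -z^2 -12·z + 90.
Note conjugate pairs combine to real quadratics: (z − (3+3i))(z − (3−3i)) = z² − 6z + 18.
The resulting polynomial has degree 3 and real coefficients as required.

p(z) = z^3 -z^2 -12·z + 90.


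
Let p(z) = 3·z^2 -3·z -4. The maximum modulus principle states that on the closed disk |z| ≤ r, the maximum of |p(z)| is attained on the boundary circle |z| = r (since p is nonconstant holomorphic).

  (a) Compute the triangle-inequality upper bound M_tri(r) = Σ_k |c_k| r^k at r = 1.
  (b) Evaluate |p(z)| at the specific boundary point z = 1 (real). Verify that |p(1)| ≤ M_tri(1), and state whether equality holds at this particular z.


Coefficients: c_0 = -4, c_1 = -3, c_2 = 3. Radius r = 1.
Part (a). Triangle bound: M_tri(r) = Σ_k |c_k| r^k
  = |-4|·1^0 + |-3|·1^1 + |3|·1^2
  = 4 + 3 + 3 = 10.
This bounds M(r) := max_{|z|=r} |p(z)| from above; equality holds iff all terms c_k z^k can be made to align in phase at a single z on |z|=r.
Part (b). At z = 1 (real, on the circle |z| = r):
  p(1) = (-4)·1^0 + (-3)·1^1 + (3)·1^2 = -4.
  |p(1)| = 4.
Check: |p(1)| = 4 ≤ 10 = M_tri(1). ✓ Equality does not hold at z = 1 (the coefficients have mixed signs, so the terms do not all align in phase there).

M_tri(1) = 10; |p(1)| = 4; equality at z=1: no.


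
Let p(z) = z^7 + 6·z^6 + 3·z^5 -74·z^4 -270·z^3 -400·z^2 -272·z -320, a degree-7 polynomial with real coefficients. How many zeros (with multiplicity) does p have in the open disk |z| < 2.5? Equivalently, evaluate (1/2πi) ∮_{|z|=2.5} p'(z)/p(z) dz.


The zeros of p are: (0 + 1i), (0 - 1i), (-3 + 1i), (-3 - 1i), (-2 + 2i), (-2 - 2i), 4.
Their magnitudes are: 1, 1, 3.162, 3.162, 2.828, 2.828, 4.
Zeros with |z| < R = 2.5: (0 + 1i), (0 - 1i).
Count = 2.
By the argument principle, (1/2πi) ∮_{|z|=R} p'(z)/p(z) dz equals exactly this count.

Number of zeros inside |z| < 2.5: 2.


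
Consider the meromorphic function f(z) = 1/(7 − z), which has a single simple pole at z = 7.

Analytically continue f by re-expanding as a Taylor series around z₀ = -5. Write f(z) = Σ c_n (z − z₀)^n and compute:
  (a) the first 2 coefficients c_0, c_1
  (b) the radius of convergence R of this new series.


Let w = z − z₀, so z = z₀ + w.
Then 7 − z = 7 − (z₀ + w) = (7 − z₀) − w = 12 − w.
f(z) = 1/(12 − w) = (1/(12)) · 1/(1 − w/(12)) = Σ_{n≥0} w^n / (12)^(n+1).
So c_n = 1/(12)^(n+1):
  c_0 = 1/(12)^1 = 1/12.
  c_1 = 1/(12)^2 = 1/144.
The series is valid for |w/d| < 1, i.e. |z − z₀| < |d|.
Radius of convergence: R = |7 − z₀| = |12| = 12 (distance from z₀ to the singularity z = 7).

c_0 = 1/12, c_1 = 1/144; R = 12.


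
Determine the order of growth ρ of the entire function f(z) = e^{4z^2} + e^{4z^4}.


Each summand is entire of order 2 and 4 respectively (as in the single-exponential case). The order of a sum is at most the max of the orders, so ρ ≤ 4. For the lower bound: on |z|=r choose arg z so that 4z^4 is real positive; then |e^{4z^4}| = e^{4r^4} while |e^{4z^2}| ≤ e^{4r^2} = o(e^{4r^4}). So |f| ≥ e^{4r^4}(1 − o(1)) and ρ ≥ 4. Hence ρ = max(2, 4) = 4.
Therefore ρ = 4.

Order ρ = 4.


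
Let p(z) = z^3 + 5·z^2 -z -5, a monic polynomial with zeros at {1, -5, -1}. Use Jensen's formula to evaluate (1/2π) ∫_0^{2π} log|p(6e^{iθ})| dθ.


Zeros: -5, -1, 1; r = 6.
Inside |z| < r: -5, -1, 1. Outside (|z| ≥ r): ∅.
p(0) = -5, so log|p(0)| = log(5) = 1.6094.
Apply Jensen: I(r) = log|p(0)| + Σ_k log(r/|z_k|), summed over zeros inside |z| < r.
  log(r/|z_k|) for z_k = 1: log(6/1) = 1.7918
  log(r/|z_k|) for z_k = -5: log(6/5) = 0.1823
  log(r/|z_k|) for z_k = -1: log(6/1) = 1.7918
Sum over inside zeros: 3.7658.
I(r) = log|p(0)| + (inside sum) = 1.6094 + 3.7658 = 5.3753.
Closed form (all zeros inside, monic): I(r) = n·log(r) = 3·log(6) = 5.3753. ✓

I(r) ≈ 5.3753.
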